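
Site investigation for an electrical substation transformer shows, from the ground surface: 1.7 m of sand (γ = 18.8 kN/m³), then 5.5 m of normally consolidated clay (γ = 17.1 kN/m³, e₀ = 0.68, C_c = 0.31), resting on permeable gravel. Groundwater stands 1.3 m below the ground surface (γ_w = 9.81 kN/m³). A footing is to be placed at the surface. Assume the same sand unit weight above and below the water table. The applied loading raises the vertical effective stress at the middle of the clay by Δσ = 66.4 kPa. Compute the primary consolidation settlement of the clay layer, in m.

S_c ≈ 0.382 m

Mid-depth of clay below the ground surface: z = 1.7 + 5.5/2 = 4.45 m.
Total vertical stress at mid-clay: σ_v = 18.8×1.7 + 17.1×2.75 = 78.985 kPa.
Pore pressure: u = 9.81×(4.45 − 1.3) = 30.902 kPa.
Initial effective stress: σ'_0 = σ_v − u = 78.985 − 30.902 = 48.083 kPa.
Final effective stress: σ'_f = σ'_0 + Δσ = 48.083 + 66.4 = 114.48 kPa.
Normally consolidated clay, so the full stress increment lies on the virgin compression line:
S_c = C_c·H/(1+e₀)·log₁₀(σ'_f/σ'_0) = 0.31×5.5/(1+0.68)×log₁₀(114.48/48.083)
    = 1.0149 × 0.37674 = 0.3824 m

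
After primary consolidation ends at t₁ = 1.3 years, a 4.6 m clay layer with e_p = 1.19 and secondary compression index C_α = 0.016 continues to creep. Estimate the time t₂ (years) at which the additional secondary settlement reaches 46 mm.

t₂ ≈ 30.4 years

S_s = C_α·H/(1+e_p)·log₁₀(t₂/t₁) ⇒ log₁₀(t₂/t₁) = S_s·(1+e_p)/(C_α·H).
log₁₀(t₂/t₁) = 0.046 × (1+1.19) / (0.016×4.6) = 1.369
t₂ = t₁ × 10^1.369 = 1.3 × 23.37 = 30.39 years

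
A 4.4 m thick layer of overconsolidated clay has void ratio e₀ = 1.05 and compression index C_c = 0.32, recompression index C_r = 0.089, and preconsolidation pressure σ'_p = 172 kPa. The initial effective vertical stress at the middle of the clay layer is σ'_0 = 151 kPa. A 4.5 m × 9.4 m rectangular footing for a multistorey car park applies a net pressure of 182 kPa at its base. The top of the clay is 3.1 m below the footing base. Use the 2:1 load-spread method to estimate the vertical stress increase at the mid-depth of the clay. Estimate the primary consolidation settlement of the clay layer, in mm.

Mid-depth of clay below the footing base: z = 3.1 + 4.4/2 = 5.3 m.
Stress increase at mid-clay by the 2:1 spreading method:
Δσ = qBL/((B+z)(L+z)) = 182×4.5×9.4/((4.5+5.3)(9.4+5.3)) = 53.44 kPa
Final effective stress: σ'_f = 151 + 53.44 = 204.44 kPa.
σ'_f = 204.44 > σ'_p = 172 kPa, so the stress path crosses the preconsolidation pressure — recompression up to σ'_p, then virgin compression beyond:
S_c = H/(1+e₀)·[C_r·log₁₀(σ'_p/σ'_0) + C_c·log₁₀(σ'_f/σ'_p)]
    = 4.4/2.05 × [0.089×log₁₀(172/151) + 0.32×log₁₀(204.44/172)]
    = 2.1463 × [0.0050331 + 0.024012] = 0.06234 m

S_c ≈ 62.3 mm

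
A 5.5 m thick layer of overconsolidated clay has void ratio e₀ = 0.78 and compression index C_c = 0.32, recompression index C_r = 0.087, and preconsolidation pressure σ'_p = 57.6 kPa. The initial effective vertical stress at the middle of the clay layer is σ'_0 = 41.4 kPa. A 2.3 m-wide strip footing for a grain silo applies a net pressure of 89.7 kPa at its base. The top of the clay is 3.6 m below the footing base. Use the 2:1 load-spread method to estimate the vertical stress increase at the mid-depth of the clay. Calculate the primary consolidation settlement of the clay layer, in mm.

Mid-depth of clay below the footing base: z = 3.6 + 5.5/2 = 6.35 m.
Stress increase at mid-clay by the 2:1 spreading method:
Δσ = qB/(B+z) = 89.7×2.3/(2.3+6.35) = 23.851 kPa
Final effective stress: σ'_f = 41.4 + 23.851 = 65.251 kPa.
σ'_f = 65.251 > σ'_p = 57.6 kPa, so the stress path crosses the preconsolidation pressure — recompression up to σ'_p, then virgin compression beyond:
S_c = H/(1+e₀)·[C_r·log₁₀(σ'_p/σ'_0) + C_c·log₁₀(σ'_f/σ'_p)]
    = 5.5/1.78 × [0.087×log₁₀(57.6/41.4) + 0.32×log₁₀(65.251/57.6)]
    = 3.0899 × [0.012478 + 0.017333] = 0.09211 m

S_c ≈ 92.1 mm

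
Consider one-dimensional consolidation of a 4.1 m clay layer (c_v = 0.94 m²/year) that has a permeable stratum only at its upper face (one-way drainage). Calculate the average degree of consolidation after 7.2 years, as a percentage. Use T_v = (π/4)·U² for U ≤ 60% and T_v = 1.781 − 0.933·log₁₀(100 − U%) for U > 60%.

U ≈ 70 %

Drainage path length: H_d = H = 4.1 m (single drainage).
T_v = c_v·t/H_d² = 0.94×7.2/4.1² = 0.40262.
T_v = 0.40262 corresponds to the U > 60% branch:
U = 1 − 10^((1.781 − T_v)/0.933)/100 = 0.6998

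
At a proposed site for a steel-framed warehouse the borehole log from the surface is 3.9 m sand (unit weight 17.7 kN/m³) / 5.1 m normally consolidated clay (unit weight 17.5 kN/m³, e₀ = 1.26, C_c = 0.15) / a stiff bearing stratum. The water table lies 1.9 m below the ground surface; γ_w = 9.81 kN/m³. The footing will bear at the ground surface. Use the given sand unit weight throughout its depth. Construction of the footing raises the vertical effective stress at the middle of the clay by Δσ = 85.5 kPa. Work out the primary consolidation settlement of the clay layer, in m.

S_c ≈ 0.118 m

Mid-depth of clay below the ground surface: z = 3.9 + 5.1/2 = 6.45 m.
Total vertical stress at mid-clay: σ_v = 17.7×3.9 + 17.5×2.55 = 113.66 kPa.
Pore pressure: u = 9.81×(6.45 − 1.9) = 44.636 kPa.
Initial effective stress: σ'_0 = σ_v − u = 113.66 − 44.636 = 69.024 kPa.
Final effective stress: σ'_f = σ'_0 + Δσ = 69.024 + 85.5 = 154.52 kPa.
Normally consolidated clay, so the full stress increment lies on the virgin compression line:
S_c = C_c·H/(1+e₀)·log₁₀(σ'_f/σ'_0) = 0.15×5.1/(1+1.26)×log₁₀(154.52/69.024)
    = 0.3385 × 0.34998 = 0.1185 m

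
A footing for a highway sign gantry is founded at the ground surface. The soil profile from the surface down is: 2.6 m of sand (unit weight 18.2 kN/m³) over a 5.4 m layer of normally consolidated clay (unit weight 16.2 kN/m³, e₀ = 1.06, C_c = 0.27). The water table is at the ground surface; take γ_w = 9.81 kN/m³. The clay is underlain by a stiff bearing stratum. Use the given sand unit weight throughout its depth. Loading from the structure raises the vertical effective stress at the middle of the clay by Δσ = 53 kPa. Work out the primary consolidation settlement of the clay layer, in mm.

S_c ≈ 263 mm

Mid-depth of clay below the ground surface: z = 2.6 + 5.4/2 = 5.3 m.
Total vertical stress at mid-clay: σ_v = 18.2×2.6 + 16.2×2.7 = 91.06 kPa.
Pore pressure: u = 9.81×(5.3 − 0) = 51.993 kPa.
Initial effective stress: σ'_0 = σ_v − u = 91.06 − 51.993 = 39.067 kPa.
Final effective stress: σ'_f = σ'_0 + Δσ = 39.067 + 53 = 92.067 kPa.
Normally consolidated clay, so the full stress increment lies on the virgin compression line:
S_c = C_c·H/(1+e₀)·log₁₀(σ'_f/σ'_0) = 0.27×5.4/(1+1.06)×log₁₀(92.067/39.067)
    = 0.70777 × 0.37229 = 0.2635 m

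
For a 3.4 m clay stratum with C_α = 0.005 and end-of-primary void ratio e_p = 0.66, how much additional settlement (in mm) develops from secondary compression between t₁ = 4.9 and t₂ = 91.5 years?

Secondary compression: S_s = C_α·H/(1+e_p)·log₁₀(t₂/t₁)
S_s = 0.005×3.4/(1+0.66)×log₁₀(91.5/4.9)
    = 0.01024 × 1.271 = 0.01302 m

S_s ≈ 13 mm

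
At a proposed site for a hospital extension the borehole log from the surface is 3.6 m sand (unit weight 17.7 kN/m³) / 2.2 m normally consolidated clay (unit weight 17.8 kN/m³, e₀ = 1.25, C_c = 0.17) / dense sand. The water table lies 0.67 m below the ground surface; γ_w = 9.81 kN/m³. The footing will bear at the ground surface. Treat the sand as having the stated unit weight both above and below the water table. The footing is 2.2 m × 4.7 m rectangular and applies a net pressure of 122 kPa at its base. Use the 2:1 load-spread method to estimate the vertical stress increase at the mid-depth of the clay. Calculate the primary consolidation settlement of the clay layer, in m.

S_c ≈ 0.0265 m

Mid-depth of clay below the ground surface: z = 3.6 + 2.2/2 = 4.7 m.
Total vertical stress at mid-clay: σ_v = 17.7×3.6 + 17.8×1.1 = 83.3 kPa.
Pore pressure: u = 9.81×(4.7 − 0.67) = 39.534 kPa.
Initial effective stress: σ'_0 = σ_v − u = 83.3 − 39.534 = 43.766 kPa.
Stress increase at mid-clay by the 2:1 spreading method:
Δσ = qBL/((B+z)(L+z)) = 122×2.2×4.7/((2.2+4.7)(4.7+4.7)) = 19.449 kPa
Final effective stress: σ'_f = σ'_0 + Δσ = 43.766 + 19.449 = 63.215 kPa.
Normally consolidated clay, so the full stress increment lies on the virgin compression line:
S_c = C_c·H/(1+e₀)·log₁₀(σ'_f/σ'_0) = 0.17×2.2/(1+1.25)×log₁₀(63.215/43.766)
    = 0.16622 × 0.15968 = 0.02654 m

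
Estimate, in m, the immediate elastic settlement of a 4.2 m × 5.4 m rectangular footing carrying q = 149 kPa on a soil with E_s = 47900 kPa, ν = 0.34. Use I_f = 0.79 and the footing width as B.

Immediate (elastic) settlement: S_e = q·B·(1−ν²)/E_s · I_f.
S_e = 149 × 4.2 × (1 − 0.34²) / 47900 × 0.79
    = 149 × 4.2 × 0.8844 / 47900 × 0.79
    = 0.009128 m

S_e ≈ 0.00913 m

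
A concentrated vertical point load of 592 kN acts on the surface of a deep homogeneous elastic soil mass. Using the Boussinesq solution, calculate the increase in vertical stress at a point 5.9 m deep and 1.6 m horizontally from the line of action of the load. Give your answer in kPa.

Boussinesq vertical stress below a point load on an elastic half-space:
Δσ_z = 3P/(2πz²) · [1 + (r/z)²]^(−5/2)
r/z = 1.6/5.9 = 0.27119; [1+(r/z)²]^(−5/2) = 0.83744.
Δσ_z = 3×592/(2π×5.9²) × 0.83744 = 8.1201 × 0.83744 = 6.8 kPa

Δσ_z ≈ 6.8 kPa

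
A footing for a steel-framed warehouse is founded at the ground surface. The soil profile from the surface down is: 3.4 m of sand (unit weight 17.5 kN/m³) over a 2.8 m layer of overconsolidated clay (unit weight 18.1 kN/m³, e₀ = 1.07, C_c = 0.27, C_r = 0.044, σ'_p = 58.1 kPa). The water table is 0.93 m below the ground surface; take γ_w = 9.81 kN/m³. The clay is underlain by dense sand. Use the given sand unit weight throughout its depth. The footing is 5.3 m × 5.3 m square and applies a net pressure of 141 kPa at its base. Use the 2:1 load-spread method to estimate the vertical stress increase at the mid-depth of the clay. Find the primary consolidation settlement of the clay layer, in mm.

S_c ≈ 67.2 mm

Mid-depth of clay below the ground surface: z = 3.4 + 2.8/2 = 4.8 m.
Total vertical stress at mid-clay: σ_v = 17.5×3.4 + 18.1×1.4 = 84.84 kPa.
Pore pressure: u = 9.81×(4.8 − 0.93) = 37.965 kPa.
Initial effective stress: σ'_0 = σ_v − u = 84.84 − 37.965 = 46.875 kPa.
Stress increase at mid-clay by the 2:1 spreading method:
Δσ = qBL/((B+z)(L+z)) = 141×5.3×5.3/((5.3+4.8)(5.3+4.8)) = 38.826 kPa
Final effective stress: σ'_f = 46.875 + 38.826 = 85.701 kPa.
σ'_f = 85.701 > σ'_p = 58.1 kPa, so the stress path crosses the preconsolidation pressure — recompression up to σ'_p, then virgin compression beyond:
S_c = H/(1+e₀)·[C_r·log₁₀(σ'_p/σ'_0) + C_c·log₁₀(σ'_f/σ'_p)]
    = 2.8/2.07 × [0.044×log₁₀(58.1/46.875) + 0.27×log₁₀(85.701/58.1)]
    = 1.3527 × [0.0041023 + 0.045579] = 0.0672 m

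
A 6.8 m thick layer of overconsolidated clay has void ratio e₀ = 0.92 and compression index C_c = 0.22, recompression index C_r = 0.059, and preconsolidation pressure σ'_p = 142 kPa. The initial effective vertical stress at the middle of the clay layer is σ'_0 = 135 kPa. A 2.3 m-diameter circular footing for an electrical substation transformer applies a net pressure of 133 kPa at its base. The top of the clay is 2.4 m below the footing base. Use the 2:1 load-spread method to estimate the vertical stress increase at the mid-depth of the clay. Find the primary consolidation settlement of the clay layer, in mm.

S_c ≈ 13.3 mm

Mid-depth of clay below the footing base: z = 2.4 + 6.8/2 = 5.8 m.
Stress increase at mid-clay by the 2:1 spreading method:
Δσ ≈ qD²/(D+z)² = 133×2.3²/(2.3+5.8)² = 10.724 kPa
Final effective stress: σ'_f = 135 + 10.724 = 145.72 kPa.
σ'_f = 145.72 > σ'_p = 142 kPa, so the stress path crosses the preconsolidation pressure — recompression up to σ'_p, then virgin compression beyond:
S_c = H/(1+e₀)·[C_r·log₁₀(σ'_p/σ'_0) + C_c·log₁₀(σ'_f/σ'_p)]
    = 6.8/1.92 × [0.059×log₁₀(142/135) + 0.22×log₁₀(145.72/142)]
    = 3.5417 × [0.0012953 + 0.0024708] = 0.01334 m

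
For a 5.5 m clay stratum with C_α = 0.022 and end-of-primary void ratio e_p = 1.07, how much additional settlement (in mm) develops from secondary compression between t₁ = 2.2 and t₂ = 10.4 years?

S_s ≈ 39.4 mm

Secondary compression: S_s = C_α·H/(1+e_p)·log₁₀(t₂/t₁)
S_s = 0.022×5.5/(1+1.07)×log₁₀(10.4/2.2)
    = 0.05845 × 0.6746 = 0.03943 m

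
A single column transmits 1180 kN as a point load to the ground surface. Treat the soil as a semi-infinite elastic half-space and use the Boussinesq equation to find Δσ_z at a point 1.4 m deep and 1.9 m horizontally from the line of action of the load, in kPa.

Boussinesq vertical stress below a point load on an elastic half-space:
Δσ_z = 3P/(2πz²) · [1 + (r/z)²]^(−5/2)
r/z = 1.9/1.4 = 1.3571; [1+(r/z)²]^(−5/2) = 0.073452.
Δσ_z = 3×1180/(2π×1.4²) × 0.073452 = 287.45 × 0.073452 = 21.11 kPa

Δσ_z ≈ 21.1 kPa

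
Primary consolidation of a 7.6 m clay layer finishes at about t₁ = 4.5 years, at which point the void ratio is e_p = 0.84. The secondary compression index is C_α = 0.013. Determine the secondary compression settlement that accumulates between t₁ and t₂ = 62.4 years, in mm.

S_s ≈ 61.3 mm

Secondary compression: S_s = C_α·H/(1+e_p)·log₁₀(t₂/t₁)
S_s = 0.013×7.6/(1+0.84)×log₁₀(62.4/4.5)
    = 0.0537 × 1.142 = 0.06132 m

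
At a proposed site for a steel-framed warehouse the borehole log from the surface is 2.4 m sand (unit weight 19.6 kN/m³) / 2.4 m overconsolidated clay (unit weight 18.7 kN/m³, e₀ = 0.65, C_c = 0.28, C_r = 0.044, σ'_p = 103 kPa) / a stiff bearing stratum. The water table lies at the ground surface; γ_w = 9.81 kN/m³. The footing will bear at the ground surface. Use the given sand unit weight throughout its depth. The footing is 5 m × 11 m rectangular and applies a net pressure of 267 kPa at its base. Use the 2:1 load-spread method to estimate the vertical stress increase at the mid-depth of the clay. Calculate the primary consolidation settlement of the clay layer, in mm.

S_c ≈ 98.5 mm

Mid-depth of clay below the ground surface: z = 2.4 + 2.4/2 = 3.6 m.
Total vertical stress at mid-clay: σ_v = 19.6×2.4 + 18.7×1.2 = 69.48 kPa.
Pore pressure: u = 9.81×(3.6 − 0) = 35.316 kPa.
Initial effective stress: σ'_0 = σ_v − u = 69.48 − 35.316 = 34.164 kPa.
Stress increase at mid-clay by the 2:1 spreading method:
Δσ = qBL/((B+z)(L+z)) = 267×5×11/((5+3.6)(11+3.6)) = 116.96 kPa
Final effective stress: σ'_f = 34.164 + 116.96 = 151.12 kPa.
σ'_f = 151.12 > σ'_p = 103 kPa, so the stress path crosses the preconsolidation pressure — recompression up to σ'_p, then virgin compression beyond:
S_c = H/(1+e₀)·[C_r·log₁₀(σ'_p/σ'_0) + C_c·log₁₀(σ'_f/σ'_p)]
    = 2.4/1.65 × [0.044×log₁₀(103/34.164) + 0.28×log₁₀(151.12/103)]
    = 1.4545 × [0.021088 + 0.046616] = 0.09848 m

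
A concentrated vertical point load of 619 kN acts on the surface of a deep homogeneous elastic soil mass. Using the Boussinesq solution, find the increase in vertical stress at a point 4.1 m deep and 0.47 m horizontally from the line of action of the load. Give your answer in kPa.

Boussinesq vertical stress below a point load on an elastic half-space:
Δσ_z = 3P/(2πz²) · [1 + (r/z)²]^(−5/2)
r/z = 0.47/4.1 = 0.11463; [1+(r/z)²]^(−5/2) = 0.96789.
Δσ_z = 3×619/(2π×4.1²) × 0.96789 = 17.582 × 0.96789 = 17.02 kPa

Δσ_z ≈ 17 kPa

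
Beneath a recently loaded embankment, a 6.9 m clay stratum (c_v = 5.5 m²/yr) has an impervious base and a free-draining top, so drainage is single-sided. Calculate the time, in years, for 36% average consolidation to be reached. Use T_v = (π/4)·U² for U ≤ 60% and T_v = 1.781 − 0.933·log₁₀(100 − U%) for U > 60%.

Drainage path length: H_d = H = 6.9 m (single drainage).
U ≤ 60%: T_v = (π/4)·U² = (π/4)×0.36² = 0.10179.
t = T_v·H_d²/c_v = 0.10179×6.9²/5.5 = 0.8811 years.

t ≈ 0.881 years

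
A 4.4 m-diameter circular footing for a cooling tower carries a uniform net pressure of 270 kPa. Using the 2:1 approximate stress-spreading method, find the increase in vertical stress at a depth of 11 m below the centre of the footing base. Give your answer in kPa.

Δσ_z ≈ 22 kPa

By the 2:1 method the load spreads at 1 horizontal : 2 vertical, so at depth z the loaded area has grown by z in each plan dimension:
Δσ ≈ qD²/(D+z)² = 270×4.4²/(4.4+11)² = 22.041 kPa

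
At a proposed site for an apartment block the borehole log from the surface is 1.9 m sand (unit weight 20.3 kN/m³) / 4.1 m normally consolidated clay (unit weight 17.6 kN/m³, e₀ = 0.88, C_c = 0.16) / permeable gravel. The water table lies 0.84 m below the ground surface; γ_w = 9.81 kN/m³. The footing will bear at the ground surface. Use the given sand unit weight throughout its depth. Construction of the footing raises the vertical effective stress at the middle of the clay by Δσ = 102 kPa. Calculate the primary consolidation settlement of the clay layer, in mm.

Mid-depth of clay below the ground surface: z = 1.9 + 4.1/2 = 3.95 m.
Total vertical stress at mid-clay: σ_v = 20.3×1.9 + 17.6×2.05 = 74.65 kPa.
Pore pressure: u = 9.81×(3.95 − 0.84) = 30.509 kPa.
Initial effective stress: σ'_0 = σ_v − u = 74.65 − 30.509 = 44.141 kPa.
Final effective stress: σ'_f = σ'_0 + Δσ = 44.141 + 102 = 146.14 kPa.
Normally consolidated clay, so the full stress increment lies on the virgin compression line:
S_c = C_c·H/(1+e₀)·log₁₀(σ'_f/σ'_0) = 0.16×4.1/(1+0.88)×log₁₀(146.14/44.141)
    = 0.34894 × 0.51993 = 0.1814 m

S_c ≈ 181 mm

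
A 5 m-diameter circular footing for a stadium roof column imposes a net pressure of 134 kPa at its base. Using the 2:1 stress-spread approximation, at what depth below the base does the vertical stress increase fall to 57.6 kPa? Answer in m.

2:1 spreading — at depth z the loaded area has grown by z in each plan dimension:
qD²/(D+z)² = Δσ_z ⇒ z = D(√(q/Δσ_z) − 1) = 5×(√(134/57.6) − 1) = 2.626 m

z ≈ 2.63 m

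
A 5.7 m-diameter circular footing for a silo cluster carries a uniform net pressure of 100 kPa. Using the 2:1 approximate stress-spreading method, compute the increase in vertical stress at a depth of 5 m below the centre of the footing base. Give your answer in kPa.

By the 2:1 method the load spreads at 1 horizontal : 2 vertical, so at depth z the loaded area has grown by z in each plan dimension:
Δσ ≈ qD²/(D+z)² = 100×5.7²/(5.7+5)² = 28.378 kPa

Δσ_z ≈ 28.4 kPa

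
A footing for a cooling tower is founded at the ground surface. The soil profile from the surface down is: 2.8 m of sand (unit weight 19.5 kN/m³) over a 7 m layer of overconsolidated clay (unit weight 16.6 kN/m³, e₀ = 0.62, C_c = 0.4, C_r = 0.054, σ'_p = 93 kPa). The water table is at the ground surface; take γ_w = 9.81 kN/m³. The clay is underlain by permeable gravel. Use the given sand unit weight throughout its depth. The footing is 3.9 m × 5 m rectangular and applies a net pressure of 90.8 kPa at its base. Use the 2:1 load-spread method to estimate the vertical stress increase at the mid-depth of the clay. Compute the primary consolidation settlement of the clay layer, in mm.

Mid-depth of clay below the ground surface: z = 2.8 + 7/2 = 6.3 m.
Total vertical stress at mid-clay: σ_v = 19.5×2.8 + 16.6×3.5 = 112.7 kPa.
Pore pressure: u = 9.81×(6.3 − 0) = 61.803 kPa.
Initial effective stress: σ'_0 = σ_v − u = 112.7 − 61.803 = 50.897 kPa.
Stress increase at mid-clay by the 2:1 spreading method:
Δσ = qBL/((B+z)(L+z)) = 90.8×3.9×5/((3.9+6.3)(5+6.3)) = 15.362 kPa
Final effective stress: σ'_f = 50.897 + 15.362 = 66.259 kPa.
σ'_f = 66.259 ≤ σ'_p = 93 kPa, so the clay remains overconsolidated and only the recompression index applies:
S_c = C_r·H/(1+e₀)·log₁₀(σ'_f/σ'_0) = 0.054×7/1.62×log₁₀(66.259/50.897)
    = 0.23333 × 0.11455 = 0.02673 m

S_c ≈ 26.7 mm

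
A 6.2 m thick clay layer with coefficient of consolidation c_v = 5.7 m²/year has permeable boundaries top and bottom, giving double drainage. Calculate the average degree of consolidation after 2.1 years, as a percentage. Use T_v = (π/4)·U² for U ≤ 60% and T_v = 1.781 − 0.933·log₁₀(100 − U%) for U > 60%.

U ≈ 96.3 %

Drainage path length: H_d = H/2 = 3.1 m (double drainage).
T_v = c_v·t/H_d² = 5.7×2.1/3.1² = 1.2456.
T_v = 1.2456 corresponds to the U > 60% branch:
U = 1 − 10^((1.781 − T_v)/0.933)/100 = 0.9625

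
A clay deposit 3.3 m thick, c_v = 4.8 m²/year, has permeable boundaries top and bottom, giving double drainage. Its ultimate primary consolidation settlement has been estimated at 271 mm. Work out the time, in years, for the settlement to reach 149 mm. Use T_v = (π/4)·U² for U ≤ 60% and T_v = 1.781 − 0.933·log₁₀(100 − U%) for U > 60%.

Drainage path length: H_d = H/2 = 1.65 m (double drainage).
U = S(t)/S_ult = 149/271 = 0.5498.
U ≤ 60%: T_v = (π/4)·U² = (π/4)×0.54982² = 0.23742.
t = T_v·H_d²/c_v = 0.23742×1.65²/4.8 = 0.1347 years.

t ≈ 0.135 years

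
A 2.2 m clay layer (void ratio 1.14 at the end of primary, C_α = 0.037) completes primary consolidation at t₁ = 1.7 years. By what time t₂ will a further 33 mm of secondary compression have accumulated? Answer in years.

S_s = C_α·H/(1+e_p)·log₁₀(t₂/t₁) ⇒ log₁₀(t₂/t₁) = S_s·(1+e_p)/(C_α·H).
log₁₀(t₂/t₁) = 0.033 × (1+1.14) / (0.037×2.2) = 0.8676
t₂ = t₁ × 10^0.8676 = 1.7 × 7.372 = 12.53 years

t₂ ≈ 12.5 years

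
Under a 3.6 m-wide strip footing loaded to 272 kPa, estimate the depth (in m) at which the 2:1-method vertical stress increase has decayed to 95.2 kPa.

z ≈ 6.69 m

2:1 spreading — at depth z the loaded area has grown by z in each plan dimension:
qB/(B+z) = Δσ_z ⇒ z = qB/Δσ_z − B = 272×3.6/95.2 − 3.6 = 6.686 m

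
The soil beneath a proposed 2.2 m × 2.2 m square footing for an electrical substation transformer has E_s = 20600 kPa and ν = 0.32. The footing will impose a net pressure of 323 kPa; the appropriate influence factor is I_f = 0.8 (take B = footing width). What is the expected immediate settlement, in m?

Immediate (elastic) settlement: S_e = q·B·(1−ν²)/E_s · I_f.
S_e = 323 × 2.2 × (1 − 0.32²) / 20600 × 0.8
    = 323 × 2.2 × 0.8976 / 20600 × 0.8
    = 0.02477 m

S_e ≈ 0.0248 m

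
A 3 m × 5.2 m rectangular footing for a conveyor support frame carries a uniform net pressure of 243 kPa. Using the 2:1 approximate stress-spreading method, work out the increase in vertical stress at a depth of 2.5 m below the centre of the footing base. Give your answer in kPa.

By the 2:1 method the load spreads at 1 horizontal : 2 vertical, so at depth z the loaded area has grown by z in each plan dimension:
Δσ = qBL/((B+z)(L+z)) = 243×3×5.2/((3+2.5)(5.2+2.5)) = 89.511 kPa

Δσ_z ≈ 89.5 kPa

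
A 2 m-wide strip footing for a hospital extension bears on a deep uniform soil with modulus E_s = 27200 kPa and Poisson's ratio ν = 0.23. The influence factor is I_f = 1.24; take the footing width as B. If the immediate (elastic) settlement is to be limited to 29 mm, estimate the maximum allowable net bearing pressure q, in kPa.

q ≈ 336 kPa

S_e = q·B·(1−ν²)/E_s · I_f  ⇒  q = S_e·E_s / (B·(1−ν²)·I_f).
q = 0.029 × 27200 / (2 × 0.9471 × 1.24) = 335.8 kPa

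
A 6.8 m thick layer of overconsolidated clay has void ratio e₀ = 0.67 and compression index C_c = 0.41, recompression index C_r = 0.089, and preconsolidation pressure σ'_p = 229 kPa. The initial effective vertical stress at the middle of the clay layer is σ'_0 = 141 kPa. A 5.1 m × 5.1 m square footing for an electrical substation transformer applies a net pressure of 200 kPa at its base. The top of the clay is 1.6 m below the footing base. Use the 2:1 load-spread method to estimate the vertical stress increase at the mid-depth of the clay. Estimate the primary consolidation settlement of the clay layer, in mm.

Mid-depth of clay below the footing base: z = 1.6 + 6.8/2 = 5 m.
Stress increase at mid-clay by the 2:1 spreading method:
Δσ = qBL/((B+z)(L+z)) = 200×5.1×5.1/((5.1+5)(5.1+5)) = 50.995 kPa
Final effective stress: σ'_f = 141 + 50.995 = 192 kPa.
σ'_f = 192 ≤ σ'_p = 229 kPa, so the clay remains overconsolidated and only the recompression index applies:
S_c = C_r·H/(1+e₀)·log₁₀(σ'_f/σ'_0) = 0.089×6.8/1.67×log₁₀(192/141)
    = 0.3624 × 0.13408 = 0.04859 m

S_c ≈ 48.6 mm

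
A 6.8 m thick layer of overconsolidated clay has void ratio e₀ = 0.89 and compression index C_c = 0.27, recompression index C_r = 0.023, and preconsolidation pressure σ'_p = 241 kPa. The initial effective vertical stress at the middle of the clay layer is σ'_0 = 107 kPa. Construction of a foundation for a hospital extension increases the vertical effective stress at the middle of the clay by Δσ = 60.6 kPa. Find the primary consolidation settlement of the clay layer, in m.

S_c ≈ 0.0161 m

Final effective stress: σ'_f = 107 + 60.6 = 167.6 kPa.
σ'_f = 167.6 ≤ σ'_p = 241 kPa, so the clay remains overconsolidated and only the recompression index applies:
S_c = C_r·H/(1+e₀)·log₁₀(σ'_f/σ'_0) = 0.023×6.8/1.89×log₁₀(167.6/107)
    = 0.082752 × 0.19489 = 0.01613 m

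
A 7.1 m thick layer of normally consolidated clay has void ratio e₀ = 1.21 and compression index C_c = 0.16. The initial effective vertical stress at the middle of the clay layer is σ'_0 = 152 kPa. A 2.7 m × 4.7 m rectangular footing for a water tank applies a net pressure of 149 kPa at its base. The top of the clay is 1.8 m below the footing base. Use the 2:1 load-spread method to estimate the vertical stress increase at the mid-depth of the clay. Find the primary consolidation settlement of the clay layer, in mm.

Mid-depth of clay below the footing base: z = 1.8 + 7.1/2 = 5.35 m.
Stress increase at mid-clay by the 2:1 spreading method:
Δσ = qBL/((B+z)(L+z)) = 149×2.7×4.7/((2.7+5.35)(4.7+5.35)) = 23.371 kPa
Final effective stress: σ'_f = σ'_0 + Δσ = 152 + 23.371 = 175.37 kPa.
Normally consolidated clay, so the full stress increment lies on the virgin compression line:
S_c = C_c·H/(1+e₀)·log₁₀(σ'_f/σ'_0) = 0.16×7.1/(1+1.21)×log₁₀(175.37/152)
    = 0.51403 × 0.062112 = 0.03193 m

S_c ≈ 31.9 mm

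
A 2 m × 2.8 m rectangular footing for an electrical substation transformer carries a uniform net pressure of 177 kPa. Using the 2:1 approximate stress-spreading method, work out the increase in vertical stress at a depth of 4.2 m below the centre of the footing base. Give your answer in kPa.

By the 2:1 method the load spreads at 1 horizontal : 2 vertical, so at depth z the loaded area has grown by z in each plan dimension:
Δσ = qBL/((B+z)(L+z)) = 177×2×2.8/((2+4.2)(2.8+4.2)) = 22.839 kPa

Δσ_z ≈ 22.8 kPa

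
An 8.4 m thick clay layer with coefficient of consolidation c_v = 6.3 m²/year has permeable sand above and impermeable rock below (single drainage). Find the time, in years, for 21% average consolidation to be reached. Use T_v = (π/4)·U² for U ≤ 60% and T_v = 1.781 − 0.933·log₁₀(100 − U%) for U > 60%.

t ≈ 0.388 years

Drainage path length: H_d = H = 8.4 m (single drainage).
U ≤ 60%: T_v = (π/4)·U² = (π/4)×0.21² = 0.034636.
t = T_v·H_d²/c_v = 0.034636×8.4²/6.3 = 0.3879 years.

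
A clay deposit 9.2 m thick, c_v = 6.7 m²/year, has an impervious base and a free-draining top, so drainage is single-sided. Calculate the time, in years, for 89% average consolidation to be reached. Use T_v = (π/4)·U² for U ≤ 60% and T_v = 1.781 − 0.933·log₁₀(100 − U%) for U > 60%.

t ≈ 10.2 years

Drainage path length: H_d = H = 9.2 m (single drainage).
U > 60%: T_v = 1.781 − 0.933·log₁₀(100 − 89) = 0.80938.
t = T_v·H_d²/c_v = 0.80938×9.2²/6.7 = 10.22 years.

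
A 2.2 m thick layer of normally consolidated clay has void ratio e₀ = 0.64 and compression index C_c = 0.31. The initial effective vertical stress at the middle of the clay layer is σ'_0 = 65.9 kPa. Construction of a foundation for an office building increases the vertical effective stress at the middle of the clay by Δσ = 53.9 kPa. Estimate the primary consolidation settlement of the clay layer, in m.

Final effective stress: σ'_f = σ'_0 + Δσ = 65.9 + 53.9 = 119.8 kPa.
Normally consolidated clay, so the full stress increment lies on the virgin compression line:
S_c = C_c·H/(1+e₀)·log₁₀(σ'_f/σ'_0) = 0.31×2.2/(1+0.64)×log₁₀(119.8/65.9)
    = 0.41585 × 0.25957 = 0.1079 m

S_c ≈ 0.108 m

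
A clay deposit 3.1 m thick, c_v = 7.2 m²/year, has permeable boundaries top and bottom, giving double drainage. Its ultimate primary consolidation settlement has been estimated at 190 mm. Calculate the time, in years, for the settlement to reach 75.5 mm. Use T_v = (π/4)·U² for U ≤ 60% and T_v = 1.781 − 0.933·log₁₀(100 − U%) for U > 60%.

Drainage path length: H_d = H/2 = 1.55 m (double drainage).
U = S(t)/S_ult = 75.5/190 = 0.3974.
U ≤ 60%: T_v = (π/4)·U² = (π/4)×0.39737² = 0.12402.
t = T_v·H_d²/c_v = 0.12402×1.55²/7.2 = 0.04138 years.

t ≈ 0.0414 years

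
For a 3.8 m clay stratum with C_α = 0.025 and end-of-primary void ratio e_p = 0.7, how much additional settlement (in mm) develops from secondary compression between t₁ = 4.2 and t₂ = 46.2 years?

Secondary compression: S_s = C_α·H/(1+e_p)·log₁₀(t₂/t₁)
S_s = 0.025×3.8/(1+0.7)×log₁₀(46.2/4.2)
    = 0.05588 × 1.041 = 0.0582 m

S_s ≈ 58.2 mm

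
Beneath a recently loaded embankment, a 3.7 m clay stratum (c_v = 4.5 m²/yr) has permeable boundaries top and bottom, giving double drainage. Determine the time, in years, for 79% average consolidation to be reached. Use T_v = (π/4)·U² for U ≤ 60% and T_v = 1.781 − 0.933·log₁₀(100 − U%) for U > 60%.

t ≈ 0.416 years

Drainage path length: H_d = H/2 = 1.85 m (double drainage).
U > 60%: T_v = 1.781 − 0.933·log₁₀(100 − 79) = 0.54737.
t = T_v·H_d²/c_v = 0.54737×1.85²/4.5 = 0.4163 years.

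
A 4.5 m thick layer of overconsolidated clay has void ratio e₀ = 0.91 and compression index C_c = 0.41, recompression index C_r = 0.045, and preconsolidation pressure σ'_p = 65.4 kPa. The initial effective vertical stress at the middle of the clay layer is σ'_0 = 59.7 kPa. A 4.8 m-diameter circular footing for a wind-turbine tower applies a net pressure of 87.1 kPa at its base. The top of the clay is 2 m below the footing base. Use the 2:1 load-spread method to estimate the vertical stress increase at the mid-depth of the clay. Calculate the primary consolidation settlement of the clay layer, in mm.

S_c ≈ 110 mm

Mid-depth of clay below the footing base: z = 2 + 4.5/2 = 4.25 m.
Stress increase at mid-clay by the 2:1 spreading method:
Δσ ≈ qD²/(D+z)² = 87.1×4.8²/(4.8+4.25)² = 24.502 kPa
Final effective stress: σ'_f = 59.7 + 24.502 = 84.202 kPa.
σ'_f = 84.202 > σ'_p = 65.4 kPa, so the stress path crosses the preconsolidation pressure — recompression up to σ'_p, then virgin compression beyond:
S_c = H/(1+e₀)·[C_r·log₁₀(σ'_p/σ'_0) + C_c·log₁₀(σ'_f/σ'_p)]
    = 4.5/1.91 × [0.045×log₁₀(65.4/59.7) + 0.41×log₁₀(84.202/65.4)]
    = 2.356 × [0.0017822 + 0.044995] = 0.1102 m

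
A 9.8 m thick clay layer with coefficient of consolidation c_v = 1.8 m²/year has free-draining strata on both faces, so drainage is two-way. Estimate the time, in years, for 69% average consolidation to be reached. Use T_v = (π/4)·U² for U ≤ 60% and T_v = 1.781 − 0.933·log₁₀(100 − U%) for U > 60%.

Drainage path length: H_d = H/2 = 4.9 m (double drainage).
U > 60%: T_v = 1.781 − 0.933·log₁₀(100 − 69) = 0.38956.
t = T_v·H_d²/c_v = 0.38956×4.9²/1.8 = 5.196 years.

t ≈ 5.2 years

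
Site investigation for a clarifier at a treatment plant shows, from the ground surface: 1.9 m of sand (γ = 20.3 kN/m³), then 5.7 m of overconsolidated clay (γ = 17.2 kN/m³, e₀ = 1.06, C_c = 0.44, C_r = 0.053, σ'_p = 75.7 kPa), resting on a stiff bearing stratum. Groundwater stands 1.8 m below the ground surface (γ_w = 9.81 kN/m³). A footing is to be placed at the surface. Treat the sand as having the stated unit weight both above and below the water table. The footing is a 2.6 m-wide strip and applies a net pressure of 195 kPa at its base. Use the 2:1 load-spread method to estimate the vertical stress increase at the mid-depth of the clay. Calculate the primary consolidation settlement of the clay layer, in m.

Mid-depth of clay below the ground surface: z = 1.9 + 5.7/2 = 4.75 m.
Total vertical stress at mid-clay: σ_v = 20.3×1.9 + 17.2×2.85 = 87.59 kPa.
Pore pressure: u = 9.81×(4.75 − 1.8) = 28.94 kPa.
Initial effective stress: σ'_0 = σ_v − u = 87.59 − 28.94 = 58.65 kPa.
Stress increase at mid-clay by the 2:1 spreading method:
Δσ = qB/(B+z) = 195×2.6/(2.6+4.75) = 68.98 kPa
Final effective stress: σ'_f = 58.65 + 68.98 = 127.63 kPa.
σ'_f = 127.63 > σ'_p = 75.7 kPa, so the stress path crosses the preconsolidation pressure — recompression up to σ'_p, then virgin compression beyond:
S_c = H/(1+e₀)·[C_r·log₁₀(σ'_p/σ'_0) + C_c·log₁₀(σ'_f/σ'_p)]
    = 5.7/2.06 × [0.053×log₁₀(75.7/58.65) + 0.44×log₁₀(127.63/75.7)]
    = 2.767 × [0.0058739 + 0.099817] = 0.2924 m

S_c ≈ 0.292 m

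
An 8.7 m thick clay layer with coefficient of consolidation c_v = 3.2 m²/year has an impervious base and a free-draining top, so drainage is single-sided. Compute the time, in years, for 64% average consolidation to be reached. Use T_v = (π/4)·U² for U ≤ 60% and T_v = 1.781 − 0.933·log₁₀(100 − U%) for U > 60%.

t ≈ 7.78 years

Drainage path length: H_d = H = 8.7 m (single drainage).
U > 60%: T_v = 1.781 − 0.933·log₁₀(100 − 64) = 0.32897.
t = T_v·H_d²/c_v = 0.32897×8.7²/3.2 = 7.781 years.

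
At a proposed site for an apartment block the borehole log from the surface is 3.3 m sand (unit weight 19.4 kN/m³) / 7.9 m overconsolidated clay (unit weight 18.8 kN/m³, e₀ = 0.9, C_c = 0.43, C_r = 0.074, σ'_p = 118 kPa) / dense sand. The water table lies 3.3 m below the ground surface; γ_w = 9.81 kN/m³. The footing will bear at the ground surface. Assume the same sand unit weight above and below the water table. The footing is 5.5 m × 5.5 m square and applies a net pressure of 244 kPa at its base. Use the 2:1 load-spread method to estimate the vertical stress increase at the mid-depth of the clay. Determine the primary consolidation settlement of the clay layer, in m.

Mid-depth of clay below the ground surface: z = 3.3 + 7.9/2 = 7.25 m.
Total vertical stress at mid-clay: σ_v = 19.4×3.3 + 18.8×3.95 = 138.28 kPa.
Pore pressure: u = 9.81×(7.25 − 3.3) = 38.75 kPa.
Initial effective stress: σ'_0 = σ_v − u = 138.28 − 38.75 = 99.53 kPa.
Stress increase at mid-clay by the 2:1 spreading method:
Δσ = qBL/((B+z)(L+z)) = 244×5.5×5.5/((5.5+7.25)(5.5+7.25)) = 45.404 kPa
Final effective stress: σ'_f = 99.53 + 45.404 = 144.93 kPa.
σ'_f = 144.93 > σ'_p = 118 kPa, so the stress path crosses the preconsolidation pressure — recompression up to σ'_p, then virgin compression beyond:
S_c = H/(1+e₀)·[C_r·log₁₀(σ'_p/σ'_0) + C_c·log₁₀(σ'_f/σ'_p)]
    = 7.9/1.9 × [0.074×log₁₀(118/99.53) + 0.43×log₁₀(144.93/118)]
    = 4.1579 × [0.0054707 + 0.038389] = 0.1824 m

S_c ≈ 0.182 m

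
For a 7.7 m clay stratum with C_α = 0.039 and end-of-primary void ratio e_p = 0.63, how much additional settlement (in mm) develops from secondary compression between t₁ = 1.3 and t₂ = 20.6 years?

Secondary compression: S_s = C_α·H/(1+e_p)·log₁₀(t₂/t₁)
S_s = 0.039×7.7/(1+0.63)×log₁₀(20.6/1.3)
    = 0.1842 × 1.2 = 0.2211 m

S_s ≈ 221 mm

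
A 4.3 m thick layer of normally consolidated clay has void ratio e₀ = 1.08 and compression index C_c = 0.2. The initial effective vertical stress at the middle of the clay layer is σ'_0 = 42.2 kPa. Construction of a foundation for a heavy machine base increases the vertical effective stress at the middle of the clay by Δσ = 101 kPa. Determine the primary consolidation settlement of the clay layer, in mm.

Final effective stress: σ'_f = σ'_0 + Δσ = 42.2 + 101 = 143.2 kPa.
Normally consolidated clay, so the full stress increment lies on the virgin compression line:
S_c = C_c·H/(1+e₀)·log₁₀(σ'_f/σ'_0) = 0.2×4.3/(1+1.08)×log₁₀(143.2/42.2)
    = 0.41346 × 0.53063 = 0.2194 m

S_c ≈ 219 mm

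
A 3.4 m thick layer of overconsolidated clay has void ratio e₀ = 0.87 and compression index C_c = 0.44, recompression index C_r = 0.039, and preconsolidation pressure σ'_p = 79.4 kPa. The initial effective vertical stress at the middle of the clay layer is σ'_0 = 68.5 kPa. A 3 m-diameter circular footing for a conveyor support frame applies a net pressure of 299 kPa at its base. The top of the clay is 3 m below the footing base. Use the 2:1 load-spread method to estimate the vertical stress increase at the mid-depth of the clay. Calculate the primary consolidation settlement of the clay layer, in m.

Mid-depth of clay below the footing base: z = 3 + 3.4/2 = 4.7 m.
Stress increase at mid-clay by the 2:1 spreading method:
Δσ ≈ qD²/(D+z)² = 299×3²/(3+4.7)² = 45.387 kPa
Final effective stress: σ'_f = 68.5 + 45.387 = 113.89 kPa.
σ'_f = 113.89 > σ'_p = 79.4 kPa, so the stress path crosses the preconsolidation pressure — recompression up to σ'_p, then virgin compression beyond:
S_c = H/(1+e₀)·[C_r·log₁₀(σ'_p/σ'_0) + C_c·log₁₀(σ'_f/σ'_p)]
    = 3.4/1.87 × [0.039×log₁₀(79.4/68.5) + 0.44×log₁₀(113.89/79.4)]
    = 1.8182 × [0.0025011 + 0.068933] = 0.1299 m

S_c ≈ 0.13 m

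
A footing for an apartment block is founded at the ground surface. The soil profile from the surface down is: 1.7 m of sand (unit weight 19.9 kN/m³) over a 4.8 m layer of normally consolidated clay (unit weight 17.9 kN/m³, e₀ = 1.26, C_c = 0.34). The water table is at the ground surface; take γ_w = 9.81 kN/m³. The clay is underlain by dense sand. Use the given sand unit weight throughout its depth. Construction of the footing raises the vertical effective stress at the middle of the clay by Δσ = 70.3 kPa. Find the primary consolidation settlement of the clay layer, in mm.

Mid-depth of clay below the ground surface: z = 1.7 + 4.8/2 = 4.1 m.
Total vertical stress at mid-clay: σ_v = 19.9×1.7 + 17.9×2.4 = 76.79 kPa.
Pore pressure: u = 9.81×(4.1 − 0) = 40.221 kPa.
Initial effective stress: σ'_0 = σ_v − u = 76.79 − 40.221 = 36.569 kPa.
Final effective stress: σ'_f = σ'_0 + Δσ = 36.569 + 70.3 = 106.87 kPa.
Normally consolidated clay, so the full stress increment lies on the virgin compression line:
S_c = C_c·H/(1+e₀)·log₁₀(σ'_f/σ'_0) = 0.34×4.8/(1+1.26)×log₁₀(106.87/36.569)
    = 0.72212 × 0.46574 = 0.3363 m

S_c ≈ 336 mm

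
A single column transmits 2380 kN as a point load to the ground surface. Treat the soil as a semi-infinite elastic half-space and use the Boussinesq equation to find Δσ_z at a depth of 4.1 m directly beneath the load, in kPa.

Boussinesq vertical stress below a point load on an elastic half-space:
Δσ_z = 3P/(2πz²) · [1 + (r/z)²]^(−5/2)
r/z = 0/4.1 = 0; [1+(r/z)²]^(−5/2) = 1.
Δσ_z = 3×2380/(2π×4.1²) × 1 = 67.601 × 1 = 67.6 kPa

Δσ_z ≈ 67.6 kPa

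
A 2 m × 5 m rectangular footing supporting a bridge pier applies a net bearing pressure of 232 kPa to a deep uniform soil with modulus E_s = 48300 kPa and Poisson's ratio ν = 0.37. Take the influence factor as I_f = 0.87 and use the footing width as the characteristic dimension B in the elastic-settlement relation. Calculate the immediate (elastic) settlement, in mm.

S_e ≈ 7.21 mm

Immediate (elastic) settlement: S_e = q·B·(1−ν²)/E_s · I_f.
S_e = 232 × 2 × (1 − 0.37²) / 48300 × 0.87
    = 232 × 2 × 0.8631 / 48300 × 0.87
    = 0.007214 m = 7.214 mm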